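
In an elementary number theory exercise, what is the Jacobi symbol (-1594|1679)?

1

Reduce the numerator: -1594 ≡ 85 (mod 1679), so (-1594|1679) = (85|1679).
85 ≡ 1 (mod 4), so quadratic reciprocity gives (85|1679) = (1679|85). Reduce: 1679 ≡ 64 (mod 85). Now have (64|85).
Factor out 2: 64 = 2^6. Since 85 ≡ 5 (mod 8), (2|85) = -1, and (2|85)^6 = +1. Now have (1|85).
(1|85) = 1. Collecting the sign factors: 1.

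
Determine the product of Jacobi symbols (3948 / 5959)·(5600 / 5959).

By multiplicativity, (3948·5600 / 5959) = (3948 / 5959)·(5600 / 5959).
First factor (3948 / 5959):
Factor out 2: 3948 = 2^2·987. Since 5959 ≡ 7 (mod 8), (2 / 5959) = +1, and (2 / 5959)^2 = +1. Now have (987 / 5959).
Both 987 ≡ 3 and 5959 ≡ 3 (mod 4), so reciprocity gives (987 / 5959) = -(5959 / 987). Reduce: 5959 ≡ 37 (mod 987). Now have -(37 / 987).
37 ≡ 1 (mod 4), so quadratic reciprocity gives (37 / 987) = (987 / 37). Reduce: 987 ≡ 25 (mod 37). Now have -(25 / 37).
25 ≡ 1 (mod 4), so quadratic reciprocity gives (25 / 37) = (37 / 25). Reduce: 37 ≡ 12 (mod 25). Now have -(12 / 25).
Factor out 2: 12 = 2^2·3. Since 25 ≡ 1 (mod 8), (2 / 25) = +1, and (2 / 25)^2 = +1. Now have -(3 / 25).
25 ≡ 1 (mod 4), so quadratic reciprocity gives (3 / 25) = (25 / 3). Reduce: 25 ≡ 1 (mod 3). Now have -(1 / 3).
(1 / 3) = 1. Collecting the sign factors: -1.
Second factor (5600 / 5959):
Factor out 2: 5600 = 2^5·175. Since 5959 ≡ 7 (mod 8), (2 / 5959) = +1, and (2 / 5959)^5 = +1. Now have (175 / 5959).
Both 175 ≡ 3 and 5959 ≡ 3 (mod 4), so reciprocity gives (175 / 5959) = -(5959 / 175). Reduce: 5959 ≡ 9 (mod 175). Now have -(9 / 175).
9 ≡ 1 (mod 4), so quadratic reciprocity gives (9 / 175) = (175 / 9). Reduce: 175 ≡ 4 (mod 9). Now have -(4 / 9).
Factor out 2: 4 = 2^2. Since 9 ≡ 1 (mod 8), (2 / 9) = +1, and (2 / 9)^2 = +1. Now have -(1 / 9).
(1 / 9) = 1. Collecting the sign factors: -1.
Product: (-1)·(-1) = 1.

1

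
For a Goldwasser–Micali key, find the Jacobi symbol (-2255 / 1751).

Pull out -1: (-2255 / 1751) = (-1 / 1751)·(2255 / 1751). Since 1751 ≡ 3 (mod 4), (-1 / 1751) = -1. Now have -(2255 / 1751).
Reduce the numerator: 2255 ≡ 504 (mod 1751), so (2255 / 1751) = (504 / 1751).
Factor out 2: 504 = 2^3·63. Since 1751 ≡ 7 (mod 8), (2 / 1751) = +1, and (2 / 1751)^3 = +1. Now have -(63 / 1751).
Both 63 ≡ 3 and 1751 ≡ 3 (mod 4), so reciprocity gives (63 / 1751) = -(1751 / 63). Reduce: 1751 ≡ 50 (mod 63). Now have (50 / 63).
Factor out 2: 50 = 2·25. Since 63 ≡ 7 (mod 8), (2 / 63) = +1. Now have (25 / 63).
25 ≡ 1 (mod 4), so quadratic reciprocity gives (25 / 63) = (63 / 25). Reduce: 63 ≡ 13 (mod 25). Now have (13 / 25).
13 ≡ 1 (mod 4), so quadratic reciprocity gives (13 / 25) = (25 / 13). Reduce: 25 ≡ 12 (mod 13). Now have (12 / 13).
Factor out 2: 12 = 2^2·3. Since 13 ≡ 5 (mod 8), (2 / 13) = -1, and (2 / 13)^2 = +1. Now have (3 / 13).
13 ≡ 1 (mod 4), so quadratic reciprocity gives (3 / 13) = (13 / 3). Reduce: 13 ≡ 1 (mod 3). Now have (1 / 3).
(1 / 3) = 1. Collecting the sign factors: 1.

1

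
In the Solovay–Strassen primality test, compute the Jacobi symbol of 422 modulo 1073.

-1

Factor out 2: 422 = 2·211. Since 1073 ≡ 1 (mod 8), (2/1073) = +1. Now have (211/1073).
1073 ≡ 1 (mod 4), so quadratic reciprocity gives (211/1073) = (1073/211). Reduce: 1073 ≡ 18 (mod 211). Now have (18/211).
Factor out 2: 18 = 2·9. Since 211 ≡ 3 (mod 8), (2/211) = -1. Now have -(9/211).
9 ≡ 1 (mod 4), so quadratic reciprocity gives (9/211) = (211/9). Reduce: 211 ≡ 4 (mod 9). Now have -(4/9).
Factor out 2: 4 = 2^2. Since 9 ≡ 1 (mod 8), (2/9) = +1, and (2/9)^2 = +1. Now have -(1/9).
(1/9) = 1. Collecting the sign factors: -1.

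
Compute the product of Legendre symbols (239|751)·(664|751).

By multiplicativity, (239·664|751) = (239|751)·(664|751).
First factor (239|751):
(239|751)
  = -(751|239)    [QR: both ≡ 3 mod 4, sign flips]
  = -(34|239)    [751 ≡ 34 mod 239]
  = -(17|239)    [239 ≡ 7 mod 8 ⇒ (2|239) = +1]
  = -(239|17)    [QR: 17 ≡ 1 mod 4, sign kept]
  = -(1|17)    [239 ≡ 1 mod 17]
  = -1    [(1|17) = 1]
Second factor (664|751):
(664|751)
  = (83|751)    [751 ≡ 7 mod 8 ⇒ (2|751)^3 = +1]
  = -(751|83)    [QR: both ≡ 3 mod 4, sign flips]
  = -(4|83)    [751 ≡ 4 mod 83]
  = -(1|83)    [83 ≡ 3 mod 8 ⇒ (2|83)^2 = +1]
  = -1    [(1|83) = 1]
Product: (-1)·(-1) = 1.

1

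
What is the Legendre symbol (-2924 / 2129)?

-1

Reduce the numerator: -2924 ≡ 1334 (mod 2129), so (-2924 / 2129) = (1334 / 2129).
Factor out 2: 1334 = 2·667. Since 2129 ≡ 1 (mod 8), (2 / 2129) = +1. Now have (667 / 2129).
2129 ≡ 1 (mod 4), so quadratic reciprocity gives (667 / 2129) = (2129 / 667). Reduce: 2129 ≡ 128 (mod 667). Now have (128 / 667).
Factor out 2: 128 = 2^7. Since 667 ≡ 3 (mod 8), (2 / 667) = -1, and (2 / 667)^7 = -1. Now have -(1 / 667).
(1 / 667) = 1. Collecting the sign factors: -1.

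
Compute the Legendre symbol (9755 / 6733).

1

(9755 / 6733)
  = (3022 / 6733)    [9755 ≡ 3022 mod 6733]
  = -(1511 / 6733)    [6733 ≡ 5 mod 8 ⇒ (2 / 6733) = -1]
  = -(6733 / 1511)    [QR: 6733 ≡ 1 mod 4, sign kept]
  = -(689 / 1511)    [6733 ≡ 689 mod 1511]
  = -(1511 / 689)    [QR: 689 ≡ 1 mod 4, sign kept]
  = -(133 / 689)    [1511 ≡ 133 mod 689]
  = -(689 / 133)    [QR: 133 ≡ 1 mod 4, sign kept]
  = -(24 / 133)    [689 ≡ 24 mod 133]
  = (3 / 133)    [133 ≡ 5 mod 8 ⇒ (2 / 133)^3 = -1]
  = (133 / 3)    [QR: 133 ≡ 1 mod 4, sign kept]
  = (1 / 3)    [133 ≡ 1 mod 3]
  = 1    [(1 / 3) = 1]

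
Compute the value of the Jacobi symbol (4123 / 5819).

(4123 / 5819)
  = -(5819 / 4123)    [QR: both ≡ 3 mod 4, sign flips]
  = -(1696 / 4123)    [5819 ≡ 1696 mod 4123]
  = (53 / 4123)    [4123 ≡ 3 mod 8 ⇒ (2 / 4123)^5 = -1]
  = (4123 / 53)    [QR: 53 ≡ 1 mod 4, sign kept]
  = (42 / 53)    [4123 ≡ 42 mod 53]
  = -(21 / 53)    [53 ≡ 5 mod 8 ⇒ (2 / 53) = -1]
  = -(53 / 21)    [QR: 21 ≡ 1 mod 4, sign kept]
  = -(11 / 21)    [53 ≡ 11 mod 21]
  = -(21 / 11)    [QR: 21 ≡ 1 mod 4, sign kept]
  = -(10 / 11)    [21 ≡ 10 mod 11]
  = (5 / 11)    [11 ≡ 3 mod 8 ⇒ (2 / 11) = -1]
  = (11 / 5)    [QR: 5 ≡ 1 mod 4, sign kept]
  = (1 / 5)    [11 ≡ 1 mod 5]
  = 1    [(1 / 5) = 1]

1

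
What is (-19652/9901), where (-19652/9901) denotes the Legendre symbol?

(-19652/9901)
  = (150/9901)    [-19652 ≡ 150 mod 9901]
  = -(75/9901)    [9901 ≡ 5 mod 8 ⇒ (2/9901) = -1]
  = -(9901/75)    [QR: 9901 ≡ 1 mod 4, sign kept]
  = -(1/75)    [9901 ≡ 1 mod 75]
  = -1    [(1/75) = 1]

-1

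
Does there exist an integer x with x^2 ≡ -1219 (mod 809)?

Pull out -1: (-1219/809) = (-1/809)·(1219/809). Since 809 ≡ 1 (mod 4), (-1/809) = +1. Now have (1219/809).
Reduce the numerator: 1219 ≡ 410 (mod 809), so (1219/809) = (410/809).
Factor out 2: 410 = 2·205. Since 809 ≡ 1 (mod 8), (2/809) = +1. Now have (205/809).
205 ≡ 1 (mod 4), so quadratic reciprocity gives (205/809) = (809/205). Reduce: 809 ≡ 194 (mod 205). Now have (194/205).
Factor out 2: 194 = 2·97. Since 205 ≡ 5 (mod 8), (2/205) = -1. Now have -(97/205).
97 ≡ 1 (mod 4), so quadratic reciprocity gives (97/205) = (205/97). Reduce: 205 ≡ 11 (mod 97). Now have -(11/97).
97 ≡ 1 (mod 4), so quadratic reciprocity gives (11/97) = (97/11). Reduce: 97 ≡ 9 (mod 11). Now have -(9/11).
9 ≡ 1 (mod 4), so quadratic reciprocity gives (9/11) = (11/9). Reduce: 11 ≡ 2 (mod 9). Now have -(2/9).
Factor out 2: 2 = 2. Since 9 ≡ 1 (mod 8), (2/9) = +1. Now have -(1/9).
(1/9) = 1. Collecting the sign factors: -1.
(-1219/809) = -1, and 809 is prime, so -1219 is not a quadratic residue mod 809.

no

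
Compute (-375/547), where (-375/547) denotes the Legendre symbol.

Reduce the numerator: -375 ≡ 172 (mod 547), so (-375/547) = (172/547).
Factor out 2: 172 = 2^2·43. Since 547 ≡ 3 (mod 8), (2/547) = -1, and (2/547)^2 = +1. Now have (43/547).
Both 43 ≡ 3 and 547 ≡ 3 (mod 4), so reciprocity gives (43/547) = -(547/43). Reduce: 547 ≡ 31 (mod 43). Now have -(31/43).
Both 31 ≡ 3 and 43 ≡ 3 (mod 4), so reciprocity gives (31/43) = -(43/31). Reduce: 43 ≡ 12 (mod 31). Now have (12/31).
Factor out 2: 12 = 2^2·3. Since 31 ≡ 7 (mod 8), (2/31) = +1, and (2/31)^2 = +1. Now have (3/31).
Both 3 ≡ 3 and 31 ≡ 3 (mod 4), so reciprocity gives (3/31) = -(31/3). Reduce: 31 ≡ 1 (mod 3). Now have -(1/3).
(1/3) = 1. Collecting the sign factors: -1.

-1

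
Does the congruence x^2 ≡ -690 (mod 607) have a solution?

(-690|607)
  = -(690|607)    [607 ≡ 3 mod 4 ⇒ (-1|607) = -1]
  = -(83|607)    [690 ≡ 83 mod 607]
  = (607|83)    [QR: both ≡ 3 mod 4, sign flips]
  = (26|83)    [607 ≡ 26 mod 83]
  = -(13|83)    [83 ≡ 3 mod 8 ⇒ (2|83) = -1]
  = -(83|13)    [QR: 13 ≡ 1 mod 4, sign kept]
  = -(5|13)    [83 ≡ 5 mod 13]
  = -(13|5)    [QR: 5 ≡ 1 mod 4, sign kept]
  = -(3|5)    [13 ≡ 3 mod 5]
  = -(5|3)    [QR: 5 ≡ 1 mod 4, sign kept]
  = -(2|3)    [5 ≡ 2 mod 3]
  = (1|3)    [3 ≡ 3 mod 8 ⇒ (2|3) = -1]
  = 1    [(1|3) = 1]
(-690|607) = 1, and 607 is prime, so -690 is a quadratic residue mod 607.

yes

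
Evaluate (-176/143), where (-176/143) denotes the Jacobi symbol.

Pull out -1: (-176/143) = (-1/143)·(176/143). Since 143 ≡ 3 (mod 4), (-1/143) = -1. Now have -(176/143).
Reduce the numerator: 176 ≡ 33 (mod 143), so (176/143) = (33/143).
33 ≡ 1 (mod 4), so quadratic reciprocity gives (33/143) = (143/33). Reduce: 143 ≡ 11 (mod 33). Now have -(11/33).
33 ≡ 1 (mod 4), so quadratic reciprocity gives (11/33) = (33/11). Reduce: 33 ≡ 0 (mod 11). Now have -(0/11).
The numerator is now 0 with denominator 11 > 1: the symbol is 0.

0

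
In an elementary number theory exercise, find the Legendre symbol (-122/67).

-1

(-122/67)
  = (12/67)    [-122 ≡ 12 mod 67]
  = (3/67)    [67 ≡ 3 mod 8 ⇒ (2/67)^2 = +1]
  = -(67/3)    [QR: both ≡ 3 mod 4, sign flips]
  = -(1/3)    [67 ≡ 1 mod 3]
  = -1    [(1/3) = 1]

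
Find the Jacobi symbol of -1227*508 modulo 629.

1

By multiplicativity, (-1227·508|629) = (-1227|629)·(508|629).
First factor (-1227|629):
(-1227|629)
  = (31|629)    [-1227 ≡ 31 mod 629]
  = (629|31)    [QR: 629 ≡ 1 mod 4, sign kept]
  = (9|31)    [629 ≡ 9 mod 31]
  = (31|9)    [QR: 9 ≡ 1 mod 4, sign kept]
  = (4|9)    [31 ≡ 4 mod 9]
  = (1|9)    [9 ≡ 1 mod 8 ⇒ (2|9)^2 = +1]
  = 1    [(1|9) = 1]
Second factor (508|629):
(508|629)
  = (127|629)    [629 ≡ 5 mod 8 ⇒ (2|629)^2 = +1]
  = (629|127)    [QR: 629 ≡ 1 mod 4, sign kept]
  = (121|127)    [629 ≡ 121 mod 127]
  = (127|121)    [QR: 121 ≡ 1 mod 4, sign kept]
  = (6|121)    [127 ≡ 6 mod 121]
  = (3|121)    [121 ≡ 1 mod 8 ⇒ (2|121) = +1]
  = (121|3)    [QR: 121 ≡ 1 mod 4, sign kept]
  = (1|3)    [121 ≡ 1 mod 3]
  = 1    [(1|3) = 1]
Product: (1)·(1) = 1.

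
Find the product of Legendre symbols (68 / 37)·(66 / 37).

By multiplicativity, (68·66 / 37) = (68 / 37)·(66 / 37).
First factor (68 / 37):
Reduce the numerator: 68 ≡ 31 (mod 37), so (68 / 37) = (31 / 37).
37 ≡ 1 (mod 4), so quadratic reciprocity gives (31 / 37) = (37 / 31). Reduce: 37 ≡ 6 (mod 31). Now have (6 / 31).
Factor out 2: 6 = 2·3. Since 31 ≡ 7 (mod 8), (2 / 31) = +1. Now have (3 / 31).
Both 3 ≡ 3 and 31 ≡ 3 (mod 4), so reciprocity gives (3 / 31) = -(31 / 3). Reduce: 31 ≡ 1 (mod 3). Now have -(1 / 3).
(1 / 3) = 1. Collecting the sign factors: -1.
Second factor (66 / 37):
Reduce the numerator: 66 ≡ 29 (mod 37), so (66 / 37) = (29 / 37).
29 ≡ 1 (mod 4), so quadratic reciprocity gives (29 / 37) = (37 / 29). Reduce: 37 ≡ 8 (mod 29). Now have (8 / 29).
Factor out 2: 8 = 2^3. Since 29 ≡ 5 (mod 8), (2 / 29) = -1, and (2 / 29)^3 = -1. Now have -(1 / 29).
(1 / 29) = 1. Collecting the sign factors: -1.
Product: (-1)·(-1) = 1.

1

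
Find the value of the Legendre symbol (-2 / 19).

(-2 / 19)
  = (17 / 19)    [-2 ≡ 17 mod 19]
  = (19 / 17)    [QR: 17 ≡ 1 mod 4, sign kept]
  = (2 / 17)    [19 ≡ 2 mod 17]
  = (1 / 17)    [17 ≡ 1 mod 8 ⇒ (2 / 17) = +1]
  = 1    [(1 / 17) = 1]

1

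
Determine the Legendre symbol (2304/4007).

(2304/4007)
  = (9/4007)    [4007 ≡ 7 mod 8 ⇒ (2/4007)^8 = +1]
  = (4007/9)    [QR: 9 ≡ 1 mod 4, sign kept]
  = (2/9)    [4007 ≡ 2 mod 9]
  = (1/9)    [9 ≡ 1 mod 8 ⇒ (2/9) = +1]
  = 1    [(1/9) = 1]

1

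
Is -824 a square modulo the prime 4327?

yes

(-824/4327)
  = (3503/4327)    [-824 ≡ 3503 mod 4327]
  = -(4327/3503)    [QR: both ≡ 3 mod 4, sign flips]
  = -(824/3503)    [4327 ≡ 824 mod 3503]
  = -(103/3503)    [3503 ≡ 7 mod 8 ⇒ (2/3503)^3 = +1]
  = (3503/103)    [QR: both ≡ 3 mod 4, sign flips]
  = (1/103)    [3503 ≡ 1 mod 103]
  = 1    [(1/103) = 1]
(-824/4327) = 1, and 4327 is prime, so -824 is a quadratic residue mod 4327.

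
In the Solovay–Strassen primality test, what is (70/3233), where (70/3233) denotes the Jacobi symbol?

(70/3233)
  = (35/3233)    [3233 ≡ 1 mod 8 ⇒ (2/3233) = +1]
  = (3233/35)    [QR: 3233 ≡ 1 mod 4, sign kept]
  = (13/35)    [3233 ≡ 13 mod 35]
  = (35/13)    [QR: 13 ≡ 1 mod 4, sign kept]
  = (9/13)    [35 ≡ 9 mod 13]
  = (13/9)    [QR: 9 ≡ 1 mod 4, sign kept]
  = (4/9)    [13 ≡ 4 mod 9]
  = (1/9)    [9 ≡ 1 mod 8 ⇒ (2/9)^2 = +1]
  = 1    [(1/9) = 1]

1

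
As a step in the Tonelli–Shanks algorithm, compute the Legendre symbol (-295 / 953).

Reduce the numerator: -295 ≡ 658 (mod 953), so (-295 / 953) = (658 / 953).
Factor out 2: 658 = 2·329. Since 953 ≡ 1 (mod 8), (2 / 953) = +1. Now have (329 / 953).
329 ≡ 1 (mod 4), so quadratic reciprocity gives (329 / 953) = (953 / 329). Reduce: 953 ≡ 295 (mod 329). Now have (295 / 329).
329 ≡ 1 (mod 4), so quadratic reciprocity gives (295 / 329) = (329 / 295). Reduce: 329 ≡ 34 (mod 295). Now have (34 / 295).
Factor out 2: 34 = 2·17. Since 295 ≡ 7 (mod 8), (2 / 295) = +1. Now have (17 / 295).
17 ≡ 1 (mod 4), so quadratic reciprocity gives (17 / 295) = (295 / 17). Reduce: 295 ≡ 6 (mod 17). Now have (6 / 17).
Factor out 2: 6 = 2·3. Since 17 ≡ 1 (mod 8), (2 / 17) = +1. Now have (3 / 17).
17 ≡ 1 (mod 4), so quadratic reciprocity gives (3 / 17) = (17 / 3). Reduce: 17 ≡ 2 (mod 3). Now have (2 / 3).
Factor out 2: 2 = 2. Since 3 ≡ 3 (mod 8), (2 / 3) = -1. Now have -(1 / 3).
(1 / 3) = 1. Collecting the sign factors: -1.

-1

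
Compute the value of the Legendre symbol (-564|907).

(-564|907)
  = (343|907)    [-564 ≡ 343 mod 907]
  = -(907|343)    [QR: both ≡ 3 mod 4, sign flips]
  = -(221|343)    [907 ≡ 221 mod 343]
  = -(343|221)    [QR: 221 ≡ 1 mod 4, sign kept]
  = -(122|221)    [343 ≡ 122 mod 221]
  = (61|221)    [221 ≡ 5 mod 8 ⇒ (2|221) = -1]
  = (221|61)    [QR: 61 ≡ 1 mod 4, sign kept]
  = (38|61)    [221 ≡ 38 mod 61]
  = -(19|61)    [61 ≡ 5 mod 8 ⇒ (2|61) = -1]
  = -(61|19)    [QR: 61 ≡ 1 mod 4, sign kept]
  = -(4|19)    [61 ≡ 4 mod 19]
  = -(1|19)    [19 ≡ 3 mod 8 ⇒ (2|19)^2 = +1]
  = -1    [(1|19) = 1]

-1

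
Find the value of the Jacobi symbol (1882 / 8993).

-1

Factor out 2: 1882 = 2·941. Since 8993 ≡ 1 (mod 8), (2 / 8993) = +1. Now have (941 / 8993).
941 ≡ 1 (mod 4), so quadratic reciprocity gives (941 / 8993) = (8993 / 941). Reduce: 8993 ≡ 524 (mod 941). Now have (524 / 941).
Factor out 2: 524 = 2^2·131. Since 941 ≡ 5 (mod 8), (2 / 941) = -1, and (2 / 941)^2 = +1. Now have (131 / 941).
941 ≡ 1 (mod 4), so quadratic reciprocity gives (131 / 941) = (941 / 131). Reduce: 941 ≡ 24 (mod 131). Now have (24 / 131).
Factor out 2: 24 = 2^3·3. Since 131 ≡ 3 (mod 8), (2 / 131) = -1, and (2 / 131)^3 = -1. Now have -(3 / 131).
Both 3 ≡ 3 and 131 ≡ 3 (mod 4), so reciprocity gives (3 / 131) = -(131 / 3). Reduce: 131 ≡ 2 (mod 3). Now have (2 / 3).
Factor out 2: 2 = 2. Since 3 ≡ 3 (mod 8), (2 / 3) = -1. Now have -(1 / 3).
(1 / 3) = 1. Collecting the sign factors: -1.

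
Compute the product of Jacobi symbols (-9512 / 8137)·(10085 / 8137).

By multiplicativity, (-9512·10085 / 8137) = (-9512 / 8137)·(10085 / 8137).
First factor (-9512 / 8137):
(-9512 / 8137)
  = (6762 / 8137)    [-9512 ≡ 6762 mod 8137]
  = (3381 / 8137)    [8137 ≡ 1 mod 8 ⇒ (2 / 8137) = +1]
  = (8137 / 3381)    [QR: 3381 ≡ 1 mod 4, sign kept]
  = (1375 / 3381)    [8137 ≡ 1375 mod 3381]
  = (3381 / 1375)    [QR: 3381 ≡ 1 mod 4, sign kept]
  = (631 / 1375)    [3381 ≡ 631 mod 1375]
  = -(1375 / 631)    [QR: both ≡ 3 mod 4, sign flips]
  = -(113 / 631)    [1375 ≡ 113 mod 631]
  = -(631 / 113)    [QR: 113 ≡ 1 mod 4, sign kept]
  = -(66 / 113)    [631 ≡ 66 mod 113]
  = -(33 / 113)    [113 ≡ 1 mod 8 ⇒ (2 / 113) = +1]
  = -(113 / 33)    [QR: 33 ≡ 1 mod 4, sign kept]
  = -(14 / 33)    [113 ≡ 14 mod 33]
  = -(7 / 33)    [33 ≡ 1 mod 8 ⇒ (2 / 33) = +1]
  = -(33 / 7)    [QR: 33 ≡ 1 mod 4, sign kept]
  = -(5 / 7)    [33 ≡ 5 mod 7]
  = -(7 / 5)    [QR: 5 ≡ 1 mod 4, sign kept]
  = -(2 / 5)    [7 ≡ 2 mod 5]
  = (1 / 5)    [5 ≡ 5 mod 8 ⇒ (2 / 5) = -1]
  = 1    [(1 / 5) = 1]
Second factor (10085 / 8137):
(10085 / 8137)
  = (1948 / 8137)    [10085 ≡ 1948 mod 8137]
  = (487 / 8137)    [8137 ≡ 1 mod 8 ⇒ (2 / 8137)^2 = +1]
  = (8137 / 487)    [QR: 8137 ≡ 1 mod 4, sign kept]
  = (345 / 487)    [8137 ≡ 345 mod 487]
  = (487 / 345)    [QR: 345 ≡ 1 mod 4, sign kept]
  = (142 / 345)    [487 ≡ 142 mod 345]
  = (71 / 345)    [345 ≡ 1 mod 8 ⇒ (2 / 345) = +1]
  = (345 / 71)    [QR: 345 ≡ 1 mod 4, sign kept]
  = (61 / 71)    [345 ≡ 61 mod 71]
  = (71 / 61)    [QR: 61 ≡ 1 mod 4, sign kept]
  = (10 / 61)    [71 ≡ 10 mod 61]
  = -(5 / 61)    [61 ≡ 5 mod 8 ⇒ (2 / 61) = -1]
  = -(61 / 5)    [QR: 5 ≡ 1 mod 4, sign kept]
  = -(1 / 5)    [61 ≡ 1 mod 5]
  = -1    [(1 / 5) = 1]
Product: (1)·(-1) = -1.

-1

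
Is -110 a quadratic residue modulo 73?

yes

(-110|73)
  = (36|73)    [-110 ≡ 36 mod 73]
  = (9|73)    [73 ≡ 1 mod 8 ⇒ (2|73)^2 = +1]
  = (73|9)    [QR: 9 ≡ 1 mod 4, sign kept]
  = (1|9)    [73 ≡ 1 mod 9]
  = 1    [(1|9) = 1]
The Legendre symbol is 1, so x^2 ≡ -110 (mod 73) has solution.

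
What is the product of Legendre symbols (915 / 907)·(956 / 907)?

By multiplicativity, (915·956 / 907) = (915 / 907)·(956 / 907).
First factor (915 / 907):
(915 / 907)
  = (8 / 907)    [915 ≡ 8 mod 907]
  = -(1 / 907)    [907 ≡ 3 mod 8 ⇒ (2 / 907)^3 = -1]
  = -1    [(1 / 907) = 1]
Second factor (956 / 907):
(956 / 907)
  = (49 / 907)    [956 ≡ 49 mod 907]
  = (907 / 49)    [QR: 49 ≡ 1 mod 4, sign kept]
  = (25 / 49)    [907 ≡ 25 mod 49]
  = (49 / 25)    [QR: 25 ≡ 1 mod 4, sign kept]
  = (24 / 25)    [49 ≡ 24 mod 25]
  = (3 / 25)    [25 ≡ 1 mod 8 ⇒ (2 / 25)^3 = +1]
  = (25 / 3)    [QR: 25 ≡ 1 mod 4, sign kept]
  = (1 / 3)    [25 ≡ 1 mod 3]
  = 1    [(1 / 3) = 1]
Product: (-1)·(1) = -1.

-1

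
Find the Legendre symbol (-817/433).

1

Reduce the numerator: -817 ≡ 49 (mod 433), so (-817/433) = (49/433).
49 ≡ 1 (mod 4), so quadratic reciprocity gives (49/433) = (433/49). Reduce: 433 ≡ 41 (mod 49). Now have (41/49).
41 ≡ 1 (mod 4), so quadratic reciprocity gives (41/49) = (49/41). Reduce: 49 ≡ 8 (mod 41). Now have (8/41).
Factor out 2: 8 = 2^3. Since 41 ≡ 1 (mod 8), (2/41) = +1, and (2/41)^3 = +1. Now have (1/41).
(1/41) = 1. Collecting the sign factors: 1.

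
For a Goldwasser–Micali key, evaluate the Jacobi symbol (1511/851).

-1

(1511/851)
  = (660/851)    [1511 ≡ 660 mod 851]
  = (165/851)    [851 ≡ 3 mod 8 ⇒ (2/851)^2 = +1]
  = (851/165)    [QR: 165 ≡ 1 mod 4, sign kept]
  = (26/165)    [851 ≡ 26 mod 165]
  = -(13/165)    [165 ≡ 5 mod 8 ⇒ (2/165) = -1]
  = -(165/13)    [QR: 13 ≡ 1 mod 4, sign kept]
  = -(9/13)    [165 ≡ 9 mod 13]
  = -(13/9)    [QR: 9 ≡ 1 mod 4, sign kept]
  = -(4/9)    [13 ≡ 4 mod 9]
  = -(1/9)    [9 ≡ 1 mod 8 ⇒ (2/9)^2 = +1]
  = -1    [(1/9) = 1]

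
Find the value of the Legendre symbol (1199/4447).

-1

(1199/4447)
  = -(4447/1199)    [QR: both ≡ 3 mod 4, sign flips]
  = -(850/1199)    [4447 ≡ 850 mod 1199]
  = -(425/1199)    [1199 ≡ 7 mod 8 ⇒ (2/1199) = +1]
  = -(1199/425)    [QR: 425 ≡ 1 mod 4, sign kept]
  = -(349/425)    [1199 ≡ 349 mod 425]
  = -(425/349)    [QR: 349 ≡ 1 mod 4, sign kept]
  = -(76/349)    [425 ≡ 76 mod 349]
  = -(19/349)    [349 ≡ 5 mod 8 ⇒ (2/349)^2 = +1]
  = -(349/19)    [QR: 349 ≡ 1 mod 4, sign kept]
  = -(7/19)    [349 ≡ 7 mod 19]
  = (19/7)    [QR: both ≡ 3 mod 4, sign flips]
  = (5/7)    [19 ≡ 5 mod 7]
  = (7/5)    [QR: 5 ≡ 1 mod 4, sign kept]
  = (2/5)    [7 ≡ 2 mod 5]
  = -(1/5)    [5 ≡ 5 mod 8 ⇒ (2/5) = -1]
  = -1    [(1/5) = 1]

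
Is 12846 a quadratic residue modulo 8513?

(12846/8513)
  = (4333/8513)    [12846 ≡ 4333 mod 8513]
  = (8513/4333)    [QR: 4333 ≡ 1 mod 4, sign kept]
  = (4180/4333)    [8513 ≡ 4180 mod 4333]
  = (1045/4333)    [4333 ≡ 5 mod 8 ⇒ (2/4333)^2 = +1]
  = (4333/1045)    [QR: 1045 ≡ 1 mod 4, sign kept]
  = (153/1045)    [4333 ≡ 153 mod 1045]
  = (1045/153)    [QR: 153 ≡ 1 mod 4, sign kept]
  = (127/153)    [1045 ≡ 127 mod 153]
  = (153/127)    [QR: 153 ≡ 1 mod 4, sign kept]
  = (26/127)    [153 ≡ 26 mod 127]
  = (13/127)    [127 ≡ 7 mod 8 ⇒ (2/127) = +1]
  = (127/13)    [QR: 13 ≡ 1 mod 4, sign kept]
  = (10/13)    [127 ≡ 10 mod 13]
  = -(5/13)    [13 ≡ 5 mod 8 ⇒ (2/13) = -1]
  = -(13/5)    [QR: 5 ≡ 1 mod 4, sign kept]
  = -(3/5)    [13 ≡ 3 mod 5]
  = -(5/3)    [QR: 5 ≡ 1 mod 4, sign kept]
  = -(2/3)    [5 ≡ 2 mod 3]
  = (1/3)    [3 ≡ 3 mod 8 ⇒ (2/3) = -1]
  = 1    [(1/3) = 1]
The Legendre symbol is 1, so x^2 ≡ 12846 (mod 8513) has solution.

yes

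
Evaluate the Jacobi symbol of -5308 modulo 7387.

1

Pull out -1: (-5308/7387) = (-1/7387)·(5308/7387). Since 7387 ≡ 3 (mod 4), (-1/7387) = -1. Now have -(5308/7387).
Factor out 2: 5308 = 2^2·1327. Since 7387 ≡ 3 (mod 8), (2/7387) = -1, and (2/7387)^2 = +1. Now have -(1327/7387).
Both 1327 ≡ 3 and 7387 ≡ 3 (mod 4), so reciprocity gives (1327/7387) = -(7387/1327). Reduce: 7387 ≡ 752 (mod 1327). Now have (752/1327).
Factor out 2: 752 = 2^4·47. Since 1327 ≡ 7 (mod 8), (2/1327) = +1, and (2/1327)^4 = +1. Now have (47/1327).
Both 47 ≡ 3 and 1327 ≡ 3 (mod 4), so reciprocity gives (47/1327) = -(1327/47). Reduce: 1327 ≡ 11 (mod 47). Now have -(11/47).
Both 11 ≡ 3 and 47 ≡ 3 (mod 4), so reciprocity gives (11/47) = -(47/11). Reduce: 47 ≡ 3 (mod 11). Now have (3/11).
Both 3 ≡ 3 and 11 ≡ 3 (mod 4), so reciprocity gives (3/11) = -(11/3). Reduce: 11 ≡ 2 (mod 3). Now have -(2/3).
Factor out 2: 2 = 2. Since 3 ≡ 3 (mod 8), (2/3) = -1. Now have (1/3).
(1/3) = 1. Collecting the sign factors: 1.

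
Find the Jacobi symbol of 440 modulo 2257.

(440|2257)
  = (55|2257)    [2257 ≡ 1 mod 8 ⇒ (2|2257)^3 = +1]
  = (2257|55)    [QR: 2257 ≡ 1 mod 4, sign kept]
  = (2|55)    [2257 ≡ 2 mod 55]
  = (1|55)    [55 ≡ 7 mod 8 ⇒ (2|55) = +1]
  = 1    [(1|55) = 1]

1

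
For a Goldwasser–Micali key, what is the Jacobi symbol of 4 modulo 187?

Factor out 2: 4 = 2^2. Since 187 ≡ 3 (mod 8), (2/187) = -1, and (2/187)^2 = +1. Now have (1/187).
(1/187) = 1. Collecting the sign factors: 1.

1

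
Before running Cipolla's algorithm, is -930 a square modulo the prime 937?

no

Reduce the numerator: -930 ≡ 7 (mod 937), so (-930/937) = (7/937).
937 ≡ 1 (mod 4), so quadratic reciprocity gives (7/937) = (937/7). Reduce: 937 ≡ 6 (mod 7). Now have (6/7).
Factor out 2: 6 = 2·3. Since 7 ≡ 7 (mod 8), (2/7) = +1. Now have (3/7).
Both 3 ≡ 3 and 7 ≡ 3 (mod 4), so reciprocity gives (3/7) = -(7/3). Reduce: 7 ≡ 1 (mod 3). Now have -(1/3).
(1/3) = 1. Collecting the sign factors: -1.
(-930/937) = -1, and 937 is prime, so -930 is not a quadratic residue mod 937.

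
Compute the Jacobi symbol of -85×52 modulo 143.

By multiplicativity, (-85·52|143) = (-85|143)·(52|143).
First factor (-85|143):
(-85|143)
  = -(85|143)    [143 ≡ 3 mod 4 ⇒ (-1|143) = -1]
  = -(143|85)    [QR: 85 ≡ 1 mod 4, sign kept]
  = -(58|85)    [143 ≡ 58 mod 85]
  = (29|85)    [85 ≡ 5 mod 8 ⇒ (2|85) = -1]
  = (85|29)    [QR: 29 ≡ 1 mod 4, sign kept]
  = (27|29)    [85 ≡ 27 mod 29]
  = (29|27)    [QR: 29 ≡ 1 mod 4, sign kept]
  = (2|27)    [29 ≡ 2 mod 27]
  = -(1|27)    [27 ≡ 3 mod 8 ⇒ (2|27) = -1]
  = -1    [(1|27) = 1]
Second factor (52|143):
(52|143)
  = (13|143)    [143 ≡ 7 mod 8 ⇒ (2|143)^2 = +1]
  = (143|13)    [QR: 13 ≡ 1 mod 4, sign kept]
  = (0|13)    [143 ≡ 0 mod 13]
  = 0    [numerator 0, gcd > 1]
Product: (-1)·(0) = 0.

0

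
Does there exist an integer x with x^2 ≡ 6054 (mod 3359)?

no

(6054/3359)
  = (2695/3359)    [6054 ≡ 2695 mod 3359]
  = -(3359/2695)    [QR: both ≡ 3 mod 4, sign flips]
  = -(664/2695)    [3359 ≡ 664 mod 2695]
  = -(83/2695)    [2695 ≡ 7 mod 8 ⇒ (2/2695)^3 = +1]
  = (2695/83)    [QR: both ≡ 3 mod 4, sign flips]
  = (39/83)    [2695 ≡ 39 mod 83]
  = -(83/39)    [QR: both ≡ 3 mod 4, sign flips]
  = -(5/39)    [83 ≡ 5 mod 39]
  = -(39/5)    [QR: 5 ≡ 1 mod 4, sign kept]
  = -(4/5)    [39 ≡ 4 mod 5]
  = -(1/5)    [5 ≡ 5 mod 8 ⇒ (2/5)^2 = +1]
  = -1    [(1/5) = 1]
(6054/3359) = -1, and 3359 is prime, so 6054 is not a quadratic residue mod 3359.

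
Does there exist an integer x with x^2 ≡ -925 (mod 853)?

Reduce the numerator: -925 ≡ 781 (mod 853), so (-925/853) = (781/853).
781 ≡ 1 (mod 4), so quadratic reciprocity gives (781/853) = (853/781). Reduce: 853 ≡ 72 (mod 781). Now have (72/781).
Factor out 2: 72 = 2^3·9. Since 781 ≡ 5 (mod 8), (2/781) = -1, and (2/781)^3 = -1. Now have -(9/781).
9 ≡ 1 (mod 4), so quadratic reciprocity gives (9/781) = (781/9). Reduce: 781 ≡ 7 (mod 9). Now have -(7/9).
9 ≡ 1 (mod 4), so quadratic reciprocity gives (7/9) = (9/7). Reduce: 9 ≡ 2 (mod 7). Now have -(2/7).
Factor out 2: 2 = 2. Since 7 ≡ 7 (mod 8), (2/7) = +1. Now have -(1/7).
(1/7) = 1. Collecting the sign factors: -1.
The Legendre symbol is -1, so x^2 ≡ -925 (mod 853) has no solution.

no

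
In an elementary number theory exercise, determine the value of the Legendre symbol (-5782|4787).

Pull out -1: (-5782|4787) = (-1|4787)·(5782|4787). Since 4787 ≡ 3 (mod 4), (-1|4787) = -1. Now have -(5782|4787).
Reduce the numerator: 5782 ≡ 995 (mod 4787), so (5782|4787) = (995|4787).
Both 995 ≡ 3 and 4787 ≡ 3 (mod 4), so reciprocity gives (995|4787) = -(4787|995). Reduce: 4787 ≡ 807 (mod 995). Now have (807|995).
Both 807 ≡ 3 and 995 ≡ 3 (mod 4), so reciprocity gives (807|995) = -(995|807). Reduce: 995 ≡ 188 (mod 807). Now have -(188|807).
Factor out 2: 188 = 2^2·47. Since 807 ≡ 7 (mod 8), (2|807) = +1, and (2|807)^2 = +1. Now have -(47|807).
Both 47 ≡ 3 and 807 ≡ 3 (mod 4), so reciprocity gives (47|807) = -(807|47). Reduce: 807 ≡ 8 (mod 47). Now have (8|47).
Factor out 2: 8 = 2^3. Since 47 ≡ 7 (mod 8), (2|47) = +1, and (2|47)^3 = +1. Now have (1|47).
(1|47) = 1. Collecting the sign factors: 1.

1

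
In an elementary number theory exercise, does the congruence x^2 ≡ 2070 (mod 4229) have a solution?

yes

Factor out 2: 2070 = 2·1035. Since 4229 ≡ 5 (mod 8), (2/4229) = -1. Now have -(1035/4229).
4229 ≡ 1 (mod 4), so quadratic reciprocity gives (1035/4229) = (4229/1035). Reduce: 4229 ≡ 89 (mod 1035). Now have -(89/1035).
89 ≡ 1 (mod 4), so quadratic reciprocity gives (89/1035) = (1035/89). Reduce: 1035 ≡ 56 (mod 89). Now have -(56/89).
Factor out 2: 56 = 2^3·7. Since 89 ≡ 1 (mod 8), (2/89) = +1, and (2/89)^3 = +1. Now have -(7/89).
89 ≡ 1 (mod 4), so quadratic reciprocity gives (7/89) = (89/7). Reduce: 89 ≡ 5 (mod 7). Now have -(5/7).
5 ≡ 1 (mod 4), so quadratic reciprocity gives (5/7) = (7/5). Reduce: 7 ≡ 2 (mod 5). Now have -(2/5).
Factor out 2: 2 = 2. Since 5 ≡ 5 (mod 8), (2/5) = -1. Now have (1/5).
(1/5) = 1. Collecting the sign factors: 1.
(2070/4229) = 1, and 4229 is prime, so 2070 is a quadratic residue mod 4229.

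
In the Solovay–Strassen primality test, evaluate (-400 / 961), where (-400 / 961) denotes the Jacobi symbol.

Reduce the numerator: -400 ≡ 561 (mod 961), so (-400 / 961) = (561 / 961).
561 ≡ 1 (mod 4), so quadratic reciprocity gives (561 / 961) = (961 / 561). Reduce: 961 ≡ 400 (mod 561). Now have (400 / 561).
Factor out 2: 400 = 2^4·25. Since 561 ≡ 1 (mod 8), (2 / 561) = +1, and (2 / 561)^4 = +1. Now have (25 / 561).
25 ≡ 1 (mod 4), so quadratic reciprocity gives (25 / 561) = (561 / 25). Reduce: 561 ≡ 11 (mod 25). Now have (11 / 25).
25 ≡ 1 (mod 4), so quadratic reciprocity gives (11 / 25) = (25 / 11). Reduce: 25 ≡ 3 (mod 11). Now have (3 / 11).
Both 3 ≡ 3 and 11 ≡ 3 (mod 4), so reciprocity gives (3 / 11) = -(11 / 3). Reduce: 11 ≡ 2 (mod 3). Now have -(2 / 3).
Factor out 2: 2 = 2. Since 3 ≡ 3 (mod 8), (2 / 3) = -1. Now have (1 / 3).
(1 / 3) = 1. Collecting the sign factors: 1.

1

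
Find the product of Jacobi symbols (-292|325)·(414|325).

1

By multiplicativity, (-292·414|325) = (-292|325)·(414|325).
First factor (-292|325):
(-292|325)
  = (33|325)    [-292 ≡ 33 mod 325]
  = (325|33)    [QR: 33 ≡ 1 mod 4, sign kept]
  = (28|33)    [325 ≡ 28 mod 33]
  = (7|33)    [33 ≡ 1 mod 8 ⇒ (2|33)^2 = +1]
  = (33|7)    [QR: 33 ≡ 1 mod 4, sign kept]
  = (5|7)    [33 ≡ 5 mod 7]
  = (7|5)    [QR: 5 ≡ 1 mod 4, sign kept]
  = (2|5)    [7 ≡ 2 mod 5]
  = -(1|5)    [5 ≡ 5 mod 8 ⇒ (2|5) = -1]
  = -1    [(1|5) = 1]
Second factor (414|325):
(414|325)
  = (89|325)    [414 ≡ 89 mod 325]
  = (325|89)    [QR: 89 ≡ 1 mod 4, sign kept]
  = (58|89)    [325 ≡ 58 mod 89]
  = (29|89)    [89 ≡ 1 mod 8 ⇒ (2|89) = +1]
  = (89|29)    [QR: 29 ≡ 1 mod 4, sign kept]
  = (2|29)    [89 ≡ 2 mod 29]
  = -(1|29)    [29 ≡ 5 mod 8 ⇒ (2|29) = -1]
  = -1    [(1|29) = 1]
Product: (-1)·(-1) = 1.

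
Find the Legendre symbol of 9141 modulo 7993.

-1

Reduce the numerator: 9141 ≡ 1148 (mod 7993), so (9141/7993) = (1148/7993).
Factor out 2: 1148 = 2^2·287. Since 7993 ≡ 1 (mod 8), (2/7993) = +1, and (2/7993)^2 = +1. Now have (287/7993).
7993 ≡ 1 (mod 4), so quadratic reciprocity gives (287/7993) = (7993/287). Reduce: 7993 ≡ 244 (mod 287). Now have (244/287).
Factor out 2: 244 = 2^2·61. Since 287 ≡ 7 (mod 8), (2/287) = +1, and (2/287)^2 = +1. Now have (61/287).
61 ≡ 1 (mod 4), so quadratic reciprocity gives (61/287) = (287/61). Reduce: 287 ≡ 43 (mod 61). Now have (43/61).
61 ≡ 1 (mod 4), so quadratic reciprocity gives (43/61) = (61/43). Reduce: 61 ≡ 18 (mod 43). Now have (18/43).
Factor out 2: 18 = 2·9. Since 43 ≡ 3 (mod 8), (2/43) = -1. Now have -(9/43).
9 ≡ 1 (mod 4), so quadratic reciprocity gives (9/43) = (43/9). Reduce: 43 ≡ 7 (mod 9). Now have -(7/9).
9 ≡ 1 (mod 4), so quadratic reciprocity gives (7/9) = (9/7). Reduce: 9 ≡ 2 (mod 7). Now have -(2/7).
Factor out 2: 2 = 2. Since 7 ≡ 7 (mod 8), (2/7) = +1. Now have -(1/7).
(1/7) = 1. Collecting the sign factors: -1.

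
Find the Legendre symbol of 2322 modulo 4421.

Factor out 2: 2322 = 2·1161. Since 4421 ≡ 5 (mod 8), (2/4421) = -1. Now have -(1161/4421).
1161 ≡ 1 (mod 4), so quadratic reciprocity gives (1161/4421) = (4421/1161). Reduce: 4421 ≡ 938 (mod 1161). Now have -(938/1161).
Factor out 2: 938 = 2·469. Since 1161 ≡ 1 (mod 8), (2/1161) = +1. Now have -(469/1161).
469 ≡ 1 (mod 4), so quadratic reciprocity gives (469/1161) = (1161/469). Reduce: 1161 ≡ 223 (mod 469). Now have -(223/469).
469 ≡ 1 (mod 4), so quadratic reciprocity gives (223/469) = (469/223). Reduce: 469 ≡ 23 (mod 223). Now have -(23/223).
Both 23 ≡ 3 and 223 ≡ 3 (mod 4), so reciprocity gives (23/223) = -(223/23). Reduce: 223 ≡ 16 (mod 23). Now have (16/23).
Factor out 2: 16 = 2^4. Since 23 ≡ 7 (mod 8), (2/23) = +1, and (2/23)^4 = +1. Now have (1/23).
(1/23) = 1. Collecting the sign factors: 1.

1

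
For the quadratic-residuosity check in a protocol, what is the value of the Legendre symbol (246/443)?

-1

(246/443)
  = -(123/443)    [443 ≡ 3 mod 8 ⇒ (2/443) = -1]
  = (443/123)    [QR: both ≡ 3 mod 4, sign flips]
  = (74/123)    [443 ≡ 74 mod 123]
  = -(37/123)    [123 ≡ 3 mod 8 ⇒ (2/123) = -1]
  = -(123/37)    [QR: 37 ≡ 1 mod 4, sign kept]
  = -(12/37)    [123 ≡ 12 mod 37]
  = -(3/37)    [37 ≡ 5 mod 8 ⇒ (2/37)^2 = +1]
  = -(37/3)    [QR: 37 ≡ 1 mod 4, sign kept]
  = -(1/3)    [37 ≡ 1 mod 3]
  = -1    [(1/3) = 1]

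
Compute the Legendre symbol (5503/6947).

-1

Both 5503 ≡ 3 and 6947 ≡ 3 (mod 4), so reciprocity gives (5503/6947) = -(6947/5503). Reduce: 6947 ≡ 1444 (mod 5503). Now have -(1444/5503).
Factor out 2: 1444 = 2^2·361. Since 5503 ≡ 7 (mod 8), (2/5503) = +1, and (2/5503)^2 = +1. Now have -(361/5503).
361 ≡ 1 (mod 4), so quadratic reciprocity gives (361/5503) = (5503/361). Reduce: 5503 ≡ 88 (mod 361). Now have -(88/361).
Factor out 2: 88 = 2^3·11. Since 361 ≡ 1 (mod 8), (2/361) = +1, and (2/361)^3 = +1. Now have -(11/361).
361 ≡ 1 (mod 4), so quadratic reciprocity gives (11/361) = (361/11). Reduce: 361 ≡ 9 (mod 11). Now have -(9/11).
9 ≡ 1 (mod 4), so quadratic reciprocity gives (9/11) = (11/9). Reduce: 11 ≡ 2 (mod 9). Now have -(2/9).
Factor out 2: 2 = 2. Since 9 ≡ 1 (mod 8), (2/9) = +1. Now have -(1/9).
(1/9) = 1. Collecting the sign factors: -1.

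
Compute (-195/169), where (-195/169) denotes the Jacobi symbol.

Reduce the numerator: -195 ≡ 143 (mod 169), so (-195/169) = (143/169).
169 ≡ 1 (mod 4), so quadratic reciprocity gives (143/169) = (169/143). Reduce: 169 ≡ 26 (mod 143). Now have (26/143).
Factor out 2: 26 = 2·13. Since 143 ≡ 7 (mod 8), (2/143) = +1. Now have (13/143).
13 ≡ 1 (mod 4), so quadratic reciprocity gives (13/143) = (143/13). Reduce: 143 ≡ 0 (mod 13). Now have (0/13).
The numerator is now 0 with denominator 13 > 1: the symbol is 0.

0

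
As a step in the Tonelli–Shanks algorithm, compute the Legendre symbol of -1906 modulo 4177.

-1

(-1906|4177)
  = (1906|4177)    [4177 ≡ 1 mod 4 ⇒ (-1|4177) = +1]
  = (953|4177)    [4177 ≡ 1 mod 8 ⇒ (2|4177) = +1]
  = (4177|953)    [QR: 953 ≡ 1 mod 4, sign kept]
  = (365|953)    [4177 ≡ 365 mod 953]
  = (953|365)    [QR: 365 ≡ 1 mod 4, sign kept]
  = (223|365)    [953 ≡ 223 mod 365]
  = (365|223)    [QR: 365 ≡ 1 mod 4, sign kept]
  = (142|223)    [365 ≡ 142 mod 223]
  = (71|223)    [223 ≡ 7 mod 8 ⇒ (2|223) = +1]
  = -(223|71)    [QR: both ≡ 3 mod 4, sign flips]
  = -(10|71)    [223 ≡ 10 mod 71]
  = -(5|71)    [71 ≡ 7 mod 8 ⇒ (2|71) = +1]
  = -(71|5)    [QR: 5 ≡ 1 mod 4, sign kept]
  = -(1|5)    [71 ≡ 1 mod 5]
  = -1    [(1|5) = 1]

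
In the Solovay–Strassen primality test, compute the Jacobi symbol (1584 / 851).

(1584 / 851)
  = (733 / 851)    [1584 ≡ 733 mod 851]
  = (851 / 733)    [QR: 733 ≡ 1 mod 4, sign kept]
  = (118 / 733)    [851 ≡ 118 mod 733]
  = -(59 / 733)    [733 ≡ 5 mod 8 ⇒ (2 / 733) = -1]
  = -(733 / 59)    [QR: 733 ≡ 1 mod 4, sign kept]
  = -(25 / 59)    [733 ≡ 25 mod 59]
  = -(59 / 25)    [QR: 25 ≡ 1 mod 4, sign kept]
  = -(9 / 25)    [59 ≡ 9 mod 25]
  = -(25 / 9)    [QR: 9 ≡ 1 mod 4, sign kept]
  = -(7 / 9)    [25 ≡ 7 mod 9]
  = -(9 / 7)    [QR: 9 ≡ 1 mod 4, sign kept]
  = -(2 / 7)    [9 ≡ 2 mod 7]
  = -(1 / 7)    [7 ≡ 7 mod 8 ⇒ (2 / 7) = +1]
  = -1    [(1 / 7) = 1]

-1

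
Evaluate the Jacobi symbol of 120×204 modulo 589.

1

By multiplicativity, (120·204|589) = (120|589)·(204|589).
First factor (120|589):
(120|589)
  = -(15|589)    [589 ≡ 5 mod 8 ⇒ (2|589)^3 = -1]
  = -(589|15)    [QR: 589 ≡ 1 mod 4, sign kept]
  = -(4|15)    [589 ≡ 4 mod 15]
  = -(1|15)    [15 ≡ 7 mod 8 ⇒ (2|15)^2 = +1]
  = -1    [(1|15) = 1]
Second factor (204|589):
(204|589)
  = (51|589)    [589 ≡ 5 mod 8 ⇒ (2|589)^2 = +1]
  = (589|51)    [QR: 589 ≡ 1 mod 4, sign kept]
  = (28|51)    [589 ≡ 28 mod 51]
  = (7|51)    [51 ≡ 3 mod 8 ⇒ (2|51)^2 = +1]
  = -(51|7)    [QR: both ≡ 3 mod 4, sign flips]
  = -(2|7)    [51 ≡ 2 mod 7]
  = -(1|7)    [7 ≡ 7 mod 8 ⇒ (2|7) = +1]
  = -1    [(1|7) = 1]
Product: (-1)·(-1) = 1.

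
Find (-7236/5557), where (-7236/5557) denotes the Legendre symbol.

(-7236/5557)
  = (3878/5557)    [-7236 ≡ 3878 mod 5557]
  = -(1939/5557)    [5557 ≡ 5 mod 8 ⇒ (2/5557) = -1]
  = -(5557/1939)    [QR: 5557 ≡ 1 mod 4, sign kept]
  = -(1679/1939)    [5557 ≡ 1679 mod 1939]
  = (1939/1679)    [QR: both ≡ 3 mod 4, sign flips]
  = (260/1679)    [1939 ≡ 260 mod 1679]
  = (65/1679)    [1679 ≡ 7 mod 8 ⇒ (2/1679)^2 = +1]
  = (1679/65)    [QR: 65 ≡ 1 mod 4, sign kept]
  = (54/65)    [1679 ≡ 54 mod 65]
  = (27/65)    [65 ≡ 1 mod 8 ⇒ (2/65) = +1]
  = (65/27)    [QR: 65 ≡ 1 mod 4, sign kept]
  = (11/27)    [65 ≡ 11 mod 27]
  = -(27/11)    [QR: both ≡ 3 mod 4, sign flips]
  = -(5/11)    [27 ≡ 5 mod 11]
  = -(11/5)    [QR: 5 ≡ 1 mod 4, sign kept]
  = -(1/5)    [11 ≡ 1 mod 5]
  = -1    [(1/5) = 1]

-1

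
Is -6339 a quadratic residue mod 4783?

yes

Pull out -1: (-6339/4783) = (-1/4783)·(6339/4783). Since 4783 ≡ 3 (mod 4), (-1/4783) = -1. Now have -(6339/4783).
Reduce the numerator: 6339 ≡ 1556 (mod 4783), so (6339/4783) = (1556/4783).
Factor out 2: 1556 = 2^2·389. Since 4783 ≡ 7 (mod 8), (2/4783) = +1, and (2/4783)^2 = +1. Now have -(389/4783).
389 ≡ 1 (mod 4), so quadratic reciprocity gives (389/4783) = (4783/389). Reduce: 4783 ≡ 115 (mod 389). Now have -(115/389).
389 ≡ 1 (mod 4), so quadratic reciprocity gives (115/389) = (389/115). Reduce: 389 ≡ 44 (mod 115). Now have -(44/115).
Factor out 2: 44 = 2^2·11. Since 115 ≡ 3 (mod 8), (2/115) = -1, and (2/115)^2 = +1. Now have -(11/115).
Both 11 ≡ 3 and 115 ≡ 3 (mod 4), so reciprocity gives (11/115) = -(115/11). Reduce: 115 ≡ 5 (mod 11). Now have (5/11).
5 ≡ 1 (mod 4), so quadratic reciprocity gives (5/11) = (11/5). Reduce: 11 ≡ 1 (mod 5). Now have (1/5).
(1/5) = 1. Collecting the sign factors: 1.
The Legendre symbol is 1, so x^2 ≡ -6339 (mod 4783) has solution.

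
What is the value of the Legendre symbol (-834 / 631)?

1

(-834 / 631)
  = -(834 / 631)    [631 ≡ 3 mod 4 ⇒ (-1 / 631) = -1]
  = -(203 / 631)    [834 ≡ 203 mod 631]
  = (631 / 203)    [QR: both ≡ 3 mod 4, sign flips]
  = (22 / 203)    [631 ≡ 22 mod 203]
  = -(11 / 203)    [203 ≡ 3 mod 8 ⇒ (2 / 203) = -1]
  = (203 / 11)    [QR: both ≡ 3 mod 4, sign flips]
  = (5 / 11)    [203 ≡ 5 mod 11]
  = (11 / 5)    [QR: 5 ≡ 1 mod 4, sign kept]
  = (1 / 5)    [11 ≡ 1 mod 5]
  = 1    [(1 / 5) = 1]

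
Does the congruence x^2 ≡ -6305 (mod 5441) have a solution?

(-6305/5441)
  = (6305/5441)    [5441 ≡ 1 mod 4 ⇒ (-1/5441) = +1]
  = (864/5441)    [6305 ≡ 864 mod 5441]
  = (27/5441)    [5441 ≡ 1 mod 8 ⇒ (2/5441)^5 = +1]
  = (5441/27)    [QR: 5441 ≡ 1 mod 4, sign kept]
  = (14/27)    [5441 ≡ 14 mod 27]
  = -(7/27)    [27 ≡ 3 mod 8 ⇒ (2/27) = -1]
  = (27/7)    [QR: both ≡ 3 mod 4, sign flips]
  = (6/7)    [27 ≡ 6 mod 7]
  = (3/7)    [7 ≡ 7 mod 8 ⇒ (2/7) = +1]
  = -(7/3)    [QR: both ≡ 3 mod 4, sign flips]
  = -(1/3)    [7 ≡ 1 mod 3]
  = -1    [(1/3) = 1]
The Legendre symbol is -1, so x^2 ≡ -6305 (mod 5441) has no solution.

no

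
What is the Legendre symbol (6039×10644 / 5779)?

-1

By multiplicativity, (6039·10644 / 5779) = (6039 / 5779)·(10644 / 5779).
First factor (6039 / 5779):
Reduce the numerator: 6039 ≡ 260 (mod 5779), so (6039 / 5779) = (260 / 5779).
Factor out 2: 260 = 2^2·65. Since 5779 ≡ 3 (mod 8), (2 / 5779) = -1, and (2 / 5779)^2 = +1. Now have (65 / 5779).
65 ≡ 1 (mod 4), so quadratic reciprocity gives (65 / 5779) = (5779 / 65). Reduce: 5779 ≡ 59 (mod 65). Now have (59 / 65).
65 ≡ 1 (mod 4), so quadratic reciprocity gives (59 / 65) = (65 / 59). Reduce: 65 ≡ 6 (mod 59). Now have (6 / 59).
Factor out 2: 6 = 2·3. Since 59 ≡ 3 (mod 8), (2 / 59) = -1. Now have -(3 / 59).
Both 3 ≡ 3 and 59 ≡ 3 (mod 4), so reciprocity gives (3 / 59) = -(59 / 3). Reduce: 59 ≡ 2 (mod 3). Now have (2 / 3).
Factor out 2: 2 = 2. Since 3 ≡ 3 (mod 8), (2 / 3) = -1. Now have -(1 / 3).
(1 / 3) = 1. Collecting the sign factors: -1.
Second factor (10644 / 5779):
Reduce the numerator: 10644 ≡ 4865 (mod 5779), so (10644 / 5779) = (4865 / 5779).
4865 ≡ 1 (mod 4), so quadratic reciprocity gives (4865 / 5779) = (5779 / 4865). Reduce: 5779 ≡ 914 (mod 4865). Now have (914 / 4865).
Factor out 2: 914 = 2·457. Since 4865 ≡ 1 (mod 8), (2 / 4865) = +1. Now have (457 / 4865).
457 ≡ 1 (mod 4), so quadratic reciprocity gives (457 / 4865) = (4865 / 457). Reduce: 4865 ≡ 295 (mod 457). Now have (295 / 457).
457 ≡ 1 (mod 4), so quadratic reciprocity gives (295 / 457) = (457 / 295). Reduce: 457 ≡ 162 (mod 295). Now have (162 / 295).
Factor out 2: 162 = 2·81. Since 295 ≡ 7 (mod 8), (2 / 295) = +1. Now have (81 / 295).
81 ≡ 1 (mod 4), so quadratic reciprocity gives (81 / 295) = (295 / 81). Reduce: 295 ≡ 52 (mod 81). Now have (52 / 81).
Factor out 2: 52 = 2^2·13. Since 81 ≡ 1 (mod 8), (2 / 81) = +1, and (2 / 81)^2 = +1. Now have (13 / 81).
13 ≡ 1 (mod 4), so quadratic reciprocity gives (13 / 81) = (81 / 13). Reduce: 81 ≡ 3 (mod 13). Now have (3 / 13).
13 ≡ 1 (mod 4), so quadratic reciprocity gives (3 / 13) = (13 / 3). Reduce: 13 ≡ 1 (mod 3). Now have (1 / 3).
(1 / 3) = 1. Collecting the sign factors: 1.
Product: (-1)·(1) = -1.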